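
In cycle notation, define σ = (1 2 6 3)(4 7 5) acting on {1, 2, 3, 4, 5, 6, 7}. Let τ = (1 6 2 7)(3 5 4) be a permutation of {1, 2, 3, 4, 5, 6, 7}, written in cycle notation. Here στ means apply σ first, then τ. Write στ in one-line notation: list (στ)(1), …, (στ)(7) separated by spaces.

7 2 6 1 3 5 4

For each element, apply σ then τ: 1 → 2 → 7; 2 → 6 → 2; 3 → 1 → 6; 4 → 7 → 1; 5 → 4 → 3; 6 → 3 → 5; 7 → 5 → 4.
So στ in one-line form is 7 2 6 1 3 5 4.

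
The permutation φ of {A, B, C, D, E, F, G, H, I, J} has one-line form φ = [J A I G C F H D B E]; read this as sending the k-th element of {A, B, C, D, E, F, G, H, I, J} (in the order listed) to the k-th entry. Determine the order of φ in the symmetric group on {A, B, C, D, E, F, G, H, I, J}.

6

The disjoint-cycle form of φ has cycle lengths 6, 3, 1.
The order is lcm(6, 3) = 6.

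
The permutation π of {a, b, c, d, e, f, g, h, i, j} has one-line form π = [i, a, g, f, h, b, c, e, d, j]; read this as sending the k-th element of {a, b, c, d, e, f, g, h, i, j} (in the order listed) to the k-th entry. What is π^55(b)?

Tracing b → a → … returns to b after 5 steps, so b lies in a 5-cycle (a, i, d, f, b).
Powers repeat with period 5 on this cycle, and 55 mod 5 = 0, so π^55(b) = π^0(b).
So π^55(b) = b.

b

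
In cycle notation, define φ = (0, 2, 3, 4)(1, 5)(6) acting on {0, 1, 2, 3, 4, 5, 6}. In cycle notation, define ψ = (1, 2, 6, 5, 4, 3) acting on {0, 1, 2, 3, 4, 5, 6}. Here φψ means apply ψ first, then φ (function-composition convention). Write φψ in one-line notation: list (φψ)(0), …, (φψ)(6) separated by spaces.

2 3 6 5 4 0 1

Chase each element through ψ then φ: 0 → 0 → 2; 1 → 2 → 3; 2 → 6 → 6; 3 → 1 → 5; 4 → 3 → 4; 5 → 4 → 0; 6 → 5 → 1.
Collecting the images, φψ = [2 3 6 5 4 0 1].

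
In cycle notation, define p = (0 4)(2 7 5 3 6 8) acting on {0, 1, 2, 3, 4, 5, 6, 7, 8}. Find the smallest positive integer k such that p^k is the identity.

6

The cycle type of p is (6, 2, 1).
The order of p is the least common multiple of its cycle lengths: lcm(6, 2) = 6.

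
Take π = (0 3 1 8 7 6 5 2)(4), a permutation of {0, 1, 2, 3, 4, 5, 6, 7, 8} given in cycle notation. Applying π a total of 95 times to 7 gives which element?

8

7 lies in the 8-cycle (0 3 1 8 7 6 5 2).
On an 8-cycle, π^8 is the identity, so π^95 = π^7 there (95 ≡ 7 mod 8).
Advancing 7 steps from 7: 7 → 6 → 5 → 2 → 0 → 3 → 1 → 8.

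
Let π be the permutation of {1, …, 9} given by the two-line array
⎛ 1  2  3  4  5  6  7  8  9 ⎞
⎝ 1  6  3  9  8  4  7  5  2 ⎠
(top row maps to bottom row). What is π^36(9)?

9

Tracing 9 → 2 → … returns to 9 after 4 steps, so 9 lies in a 4-cycle (2, 6, 4, 9).
Powers repeat with period 4 on this cycle, and 36 mod 4 = 0, so π^36(9) = π^0(9).
So π^36(9) = 9.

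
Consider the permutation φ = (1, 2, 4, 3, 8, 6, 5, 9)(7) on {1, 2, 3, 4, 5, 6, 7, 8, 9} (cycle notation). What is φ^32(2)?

2 lies in the 8-cycle (1, 2, 4, 3, 8, 6, 5, 9).
Since the cycle has length 8, φ^32 acts on it the same as φ^0 (32 mod 8 = 0).
So φ^32(2) = 2.

2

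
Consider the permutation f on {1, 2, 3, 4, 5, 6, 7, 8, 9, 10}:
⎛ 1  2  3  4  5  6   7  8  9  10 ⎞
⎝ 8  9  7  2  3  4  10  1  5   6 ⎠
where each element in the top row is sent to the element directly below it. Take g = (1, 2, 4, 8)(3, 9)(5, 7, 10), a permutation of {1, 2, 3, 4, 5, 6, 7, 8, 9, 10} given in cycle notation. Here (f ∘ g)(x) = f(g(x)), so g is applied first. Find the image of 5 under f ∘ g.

g(5) = 7, then f(7) = 10; composing gives (f ∘ g)(5) = 10.

10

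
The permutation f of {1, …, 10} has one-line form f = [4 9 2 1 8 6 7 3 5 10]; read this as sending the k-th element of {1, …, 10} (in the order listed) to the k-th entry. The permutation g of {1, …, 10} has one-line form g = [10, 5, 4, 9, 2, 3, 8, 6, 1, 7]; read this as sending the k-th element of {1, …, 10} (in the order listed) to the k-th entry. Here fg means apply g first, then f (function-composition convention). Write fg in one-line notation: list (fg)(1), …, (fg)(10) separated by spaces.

10 8 1 5 9 2 3 6 4 7

(fg)(x) = f(g(x)). Computing each image: f(g(1)) = f(10) = 10, f(g(2)) = f(5) = 8, f(g(3)) = f(4) = 1, f(g(4)) = f(9) = 5, f(g(5)) = f(2) = 9, f(g(6)) = f(3) = 2, f(g(7)) = f(8) = 3, f(g(8)) = f(6) = 6, f(g(9)) = f(1) = 4, f(g(10)) = f(7) = 7.
Hence fg = [10 8 1 5 9 2 3 6 4 7].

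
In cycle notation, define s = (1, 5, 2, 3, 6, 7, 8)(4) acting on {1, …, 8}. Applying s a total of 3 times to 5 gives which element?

5 lies in the 7-cycle (1, 5, 2, 3, 6, 7, 8).
Stepping 3 places around the cycle: 5 → 2 → 3 → 6.

6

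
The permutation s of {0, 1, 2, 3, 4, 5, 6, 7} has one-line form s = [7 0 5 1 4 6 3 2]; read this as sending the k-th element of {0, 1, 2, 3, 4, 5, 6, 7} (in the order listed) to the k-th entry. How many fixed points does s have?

1

The fixed points (elements with s(x) = x) are {4}, so there is 1.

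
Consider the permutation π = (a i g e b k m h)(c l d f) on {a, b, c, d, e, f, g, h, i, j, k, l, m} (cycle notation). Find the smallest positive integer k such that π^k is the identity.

The cycle type of π is (8, 4, 1).
Since disjoint cycles commute, ord(π) = lcm(8, 4) = 8.

8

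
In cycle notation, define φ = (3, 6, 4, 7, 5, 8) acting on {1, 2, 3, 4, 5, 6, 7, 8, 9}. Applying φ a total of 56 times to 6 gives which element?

6 lies in the 6-cycle (3, 6, 4, 7, 5, 8).
Since the cycle has length 6, φ^56 acts on it the same as φ^2 (56 mod 6 = 2).
Advancing 2 steps from 6: 6 → 4 → 7.

7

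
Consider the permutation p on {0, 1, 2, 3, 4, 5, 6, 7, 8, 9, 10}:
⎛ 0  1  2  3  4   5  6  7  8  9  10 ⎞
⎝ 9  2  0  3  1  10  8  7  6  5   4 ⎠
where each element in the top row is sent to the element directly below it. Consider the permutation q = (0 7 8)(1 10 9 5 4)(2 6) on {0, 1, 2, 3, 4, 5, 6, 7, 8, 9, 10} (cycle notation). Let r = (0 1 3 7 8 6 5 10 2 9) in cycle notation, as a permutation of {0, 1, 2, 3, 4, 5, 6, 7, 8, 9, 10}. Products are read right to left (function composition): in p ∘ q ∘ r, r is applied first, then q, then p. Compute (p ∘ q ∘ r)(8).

0

(p ∘ q ∘ r)(8) = p(q(r(8))). r(8) = 6, then q(6) = 2, then p(2) = 0, so the result is 0.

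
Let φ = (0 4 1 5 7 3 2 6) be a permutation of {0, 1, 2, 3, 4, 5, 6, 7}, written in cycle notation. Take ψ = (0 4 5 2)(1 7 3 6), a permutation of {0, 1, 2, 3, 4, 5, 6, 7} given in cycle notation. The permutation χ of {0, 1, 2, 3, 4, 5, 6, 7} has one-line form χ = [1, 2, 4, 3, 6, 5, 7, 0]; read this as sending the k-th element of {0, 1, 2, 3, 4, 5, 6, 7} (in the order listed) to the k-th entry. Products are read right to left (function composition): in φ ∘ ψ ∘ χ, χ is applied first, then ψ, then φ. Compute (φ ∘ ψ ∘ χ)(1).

Chase 1: χ(1) = 2; ψ(2) = 0; φ(0) = 4. Hence (φ ∘ ψ ∘ χ)(1) = 4.

4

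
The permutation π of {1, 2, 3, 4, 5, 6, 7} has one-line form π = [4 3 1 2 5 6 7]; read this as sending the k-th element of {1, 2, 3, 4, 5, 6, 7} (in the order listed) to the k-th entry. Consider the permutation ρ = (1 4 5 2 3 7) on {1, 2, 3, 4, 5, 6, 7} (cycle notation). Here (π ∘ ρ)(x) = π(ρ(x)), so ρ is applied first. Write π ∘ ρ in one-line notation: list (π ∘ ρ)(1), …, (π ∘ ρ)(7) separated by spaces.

2 1 7 5 3 6 4

(π ∘ ρ)(x) = π(ρ(x)). Computing each image: π(ρ(1)) = π(4) = 2, π(ρ(2)) = π(3) = 1, π(ρ(3)) = π(7) = 7, π(ρ(4)) = π(5) = 5, π(ρ(5)) = π(2) = 3, π(ρ(6)) = π(6) = 6, π(ρ(7)) = π(1) = 4.
Hence π ∘ ρ = [2 1 7 5 3 6 4].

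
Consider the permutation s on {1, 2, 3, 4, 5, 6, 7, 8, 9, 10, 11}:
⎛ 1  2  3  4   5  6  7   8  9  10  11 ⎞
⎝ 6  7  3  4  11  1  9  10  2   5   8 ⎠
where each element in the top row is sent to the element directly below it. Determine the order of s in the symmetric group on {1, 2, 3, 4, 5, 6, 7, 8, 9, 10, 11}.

The disjoint-cycle form of s has cycle lengths 4, 3, 2, 1, 1.
The order of s is the least common multiple of its cycle lengths: lcm(4, 3, 2) = 12.

12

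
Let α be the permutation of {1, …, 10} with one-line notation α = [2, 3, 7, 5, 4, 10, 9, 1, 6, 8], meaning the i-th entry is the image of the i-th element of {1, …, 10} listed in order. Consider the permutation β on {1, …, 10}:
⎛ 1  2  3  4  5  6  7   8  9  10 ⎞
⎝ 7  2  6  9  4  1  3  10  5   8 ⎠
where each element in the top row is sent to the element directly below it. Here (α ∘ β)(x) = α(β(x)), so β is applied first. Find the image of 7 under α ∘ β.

First apply β: β(7) = 3, then α(3) = 7. Thus (α ∘ β)(7) = 7.

7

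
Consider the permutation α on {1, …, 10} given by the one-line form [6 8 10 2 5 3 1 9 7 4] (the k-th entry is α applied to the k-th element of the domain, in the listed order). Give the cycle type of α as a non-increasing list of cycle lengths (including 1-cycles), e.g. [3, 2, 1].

The disjoint cycles are (1 6 3 10 4 2 8 9 7)(5), with lengths 9, 1 in non-increasing order.

[9, 1]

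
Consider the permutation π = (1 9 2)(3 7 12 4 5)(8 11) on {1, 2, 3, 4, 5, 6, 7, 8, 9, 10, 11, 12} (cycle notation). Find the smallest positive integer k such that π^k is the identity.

The disjoint cycles have lengths 5, 3, 2, 1, 1.
The order is lcm(5, 3, 2) = 30.

30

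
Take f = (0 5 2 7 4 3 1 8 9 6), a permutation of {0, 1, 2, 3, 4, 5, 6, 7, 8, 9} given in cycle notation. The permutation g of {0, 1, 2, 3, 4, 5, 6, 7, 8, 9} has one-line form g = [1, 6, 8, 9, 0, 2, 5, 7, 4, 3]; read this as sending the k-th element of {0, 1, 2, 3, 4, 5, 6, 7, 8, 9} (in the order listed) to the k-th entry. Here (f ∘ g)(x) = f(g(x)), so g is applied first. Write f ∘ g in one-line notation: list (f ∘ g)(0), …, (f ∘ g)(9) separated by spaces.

8 0 9 6 5 7 2 4 3 1

(f ∘ g)(x) = f(g(x)). Computing each image: f(g(0)) = f(1) = 8, f(g(1)) = f(6) = 0, f(g(2)) = f(8) = 9, f(g(3)) = f(9) = 6, f(g(4)) = f(0) = 5, f(g(5)) = f(2) = 7, f(g(6)) = f(5) = 2, f(g(7)) = f(7) = 4, f(g(8)) = f(4) = 3, f(g(9)) = f(3) = 1.
Hence f ∘ g = [8 0 9 6 5 7 2 4 3 1].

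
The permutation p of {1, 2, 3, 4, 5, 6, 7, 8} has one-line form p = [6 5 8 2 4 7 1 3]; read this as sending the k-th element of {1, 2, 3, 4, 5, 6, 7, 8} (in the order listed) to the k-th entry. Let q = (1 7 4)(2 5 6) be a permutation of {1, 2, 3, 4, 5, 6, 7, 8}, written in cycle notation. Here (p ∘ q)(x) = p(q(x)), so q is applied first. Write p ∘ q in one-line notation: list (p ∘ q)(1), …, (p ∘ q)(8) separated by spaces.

1 4 8 6 7 5 2 3

(p ∘ q)(x) = p(q(x)). Computing each image: p(q(1)) = p(7) = 1, p(q(2)) = p(5) = 4, p(q(3)) = p(3) = 8, p(q(4)) = p(1) = 6, p(q(5)) = p(6) = 7, p(q(6)) = p(2) = 5, p(q(7)) = p(4) = 2, p(q(8)) = p(8) = 3.
Hence p ∘ q = [1 4 8 6 7 5 2 3].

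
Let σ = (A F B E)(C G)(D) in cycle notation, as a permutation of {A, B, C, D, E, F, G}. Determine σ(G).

G appears in (C G); the next entry (wrapping around) is C.

C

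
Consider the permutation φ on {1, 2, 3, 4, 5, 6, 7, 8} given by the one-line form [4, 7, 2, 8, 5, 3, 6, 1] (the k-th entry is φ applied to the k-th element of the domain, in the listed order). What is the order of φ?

The disjoint-cycle form of φ has cycle lengths 4, 3, 1.
The order is lcm(4, 3) = 12.

12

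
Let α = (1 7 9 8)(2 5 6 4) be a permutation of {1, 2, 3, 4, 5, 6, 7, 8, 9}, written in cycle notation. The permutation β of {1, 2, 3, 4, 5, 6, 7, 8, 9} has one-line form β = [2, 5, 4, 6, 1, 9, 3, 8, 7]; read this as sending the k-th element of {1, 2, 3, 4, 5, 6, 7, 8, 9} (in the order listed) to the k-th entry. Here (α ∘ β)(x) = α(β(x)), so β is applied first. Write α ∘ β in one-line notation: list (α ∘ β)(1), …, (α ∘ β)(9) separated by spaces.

(α ∘ β)(x) = α(β(x)). Computing each image: α(β(1)) = α(2) = 5, α(β(2)) = α(5) = 6, α(β(3)) = α(4) = 2, α(β(4)) = α(6) = 4, α(β(5)) = α(1) = 7, α(β(6)) = α(9) = 8, α(β(7)) = α(3) = 3, α(β(8)) = α(8) = 1, α(β(9)) = α(7) = 9.
Hence α ∘ β = [5 6 2 4 7 8 3 1 9].

5 6 2 4 7 8 3 1 9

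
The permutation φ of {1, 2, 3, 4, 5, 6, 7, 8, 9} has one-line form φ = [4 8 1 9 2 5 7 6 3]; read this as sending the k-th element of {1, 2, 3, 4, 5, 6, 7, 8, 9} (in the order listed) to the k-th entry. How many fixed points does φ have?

The fixed points (elements with φ(x) = x) are {7}, so there is 1.

1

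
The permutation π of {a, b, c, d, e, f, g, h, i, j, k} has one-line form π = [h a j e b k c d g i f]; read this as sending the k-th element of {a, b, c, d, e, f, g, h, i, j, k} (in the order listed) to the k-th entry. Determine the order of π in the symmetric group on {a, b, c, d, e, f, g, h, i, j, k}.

20

Writing π as disjoint cycles, the cycle lengths are 5, 4, 2.
The order is lcm(5, 4, 2) = 20.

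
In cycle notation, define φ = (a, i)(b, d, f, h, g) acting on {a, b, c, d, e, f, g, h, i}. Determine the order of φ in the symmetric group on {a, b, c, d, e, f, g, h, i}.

10

The disjoint cycles have lengths 5, 2, 1, 1.
The order is lcm(5, 2) = 10.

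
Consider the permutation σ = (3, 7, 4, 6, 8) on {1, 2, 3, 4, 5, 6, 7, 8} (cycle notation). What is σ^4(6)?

6 lies in the 5-cycle (3, 7, 4, 6, 8).
Stepping 4 places around the cycle: 6 → 8 → 3 → 7 → 4.

4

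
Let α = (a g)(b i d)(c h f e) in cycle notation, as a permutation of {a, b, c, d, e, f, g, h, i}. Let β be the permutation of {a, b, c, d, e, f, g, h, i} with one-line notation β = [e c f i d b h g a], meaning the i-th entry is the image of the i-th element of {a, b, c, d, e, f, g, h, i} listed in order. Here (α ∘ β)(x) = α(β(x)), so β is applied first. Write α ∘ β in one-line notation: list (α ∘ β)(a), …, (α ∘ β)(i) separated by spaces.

c h e d b i f a g

(α ∘ β)(x) = α(β(x)). Computing each image: α(β(a)) = α(e) = c, α(β(b)) = α(c) = h, α(β(c)) = α(f) = e, α(β(d)) = α(i) = d, α(β(e)) = α(d) = b, α(β(f)) = α(b) = i, α(β(g)) = α(h) = f, α(β(h)) = α(g) = a, α(β(i)) = α(a) = g.
Hence α ∘ β = [c h e d b i f a g].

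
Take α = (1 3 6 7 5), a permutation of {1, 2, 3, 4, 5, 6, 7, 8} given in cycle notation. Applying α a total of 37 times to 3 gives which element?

7

3 lies in the 5-cycle (1 3 6 7 5).
Powers repeat with period 5 on this cycle, and 37 mod 5 = 2, so α^37(3) = α^2(3).
Advancing 2 steps from 3: 3 → 6 → 7.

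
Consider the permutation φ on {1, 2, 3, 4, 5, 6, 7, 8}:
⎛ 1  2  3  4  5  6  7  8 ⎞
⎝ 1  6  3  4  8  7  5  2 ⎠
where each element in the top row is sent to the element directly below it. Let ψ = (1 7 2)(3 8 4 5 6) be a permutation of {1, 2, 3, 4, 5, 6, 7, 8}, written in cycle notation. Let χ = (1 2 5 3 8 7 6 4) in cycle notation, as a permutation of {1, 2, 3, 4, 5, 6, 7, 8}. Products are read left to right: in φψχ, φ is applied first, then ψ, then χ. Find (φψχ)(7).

4

Apply the permutations in order: φ(7) = 5, then ψ(5) = 6, then χ(6) = 4. So (φψχ)(7) = 4.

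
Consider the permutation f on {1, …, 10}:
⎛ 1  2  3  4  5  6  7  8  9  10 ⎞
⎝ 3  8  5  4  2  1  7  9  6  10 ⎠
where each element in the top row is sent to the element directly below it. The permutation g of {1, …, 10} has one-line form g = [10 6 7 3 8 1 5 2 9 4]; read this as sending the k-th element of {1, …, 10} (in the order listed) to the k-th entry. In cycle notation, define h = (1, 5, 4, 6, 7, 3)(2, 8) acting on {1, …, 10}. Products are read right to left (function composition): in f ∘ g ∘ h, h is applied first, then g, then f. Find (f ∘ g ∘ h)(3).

Chase 3: h(3) = 1; g(1) = 10; f(10) = 10. Hence (f ∘ g ∘ h)(3) = 10.

10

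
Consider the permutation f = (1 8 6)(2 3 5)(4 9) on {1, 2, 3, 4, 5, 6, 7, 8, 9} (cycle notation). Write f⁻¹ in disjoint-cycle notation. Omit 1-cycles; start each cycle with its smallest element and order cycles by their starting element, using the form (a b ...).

(1 6 8)(2 5 3)(4 9)

The inverse reverses each cycle.
Reversing each cycle of f and rotating so the smallest element leads gives (1 6 8)(2 5 3)(4 9).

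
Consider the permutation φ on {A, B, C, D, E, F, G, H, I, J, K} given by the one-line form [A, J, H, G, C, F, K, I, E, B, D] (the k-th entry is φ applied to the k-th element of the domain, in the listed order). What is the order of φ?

Writing φ as disjoint cycles, the cycle lengths are 4, 3, 2, 1, 1.
Since disjoint cycles commute, ord(φ) = lcm(4, 3, 2) = 12.

12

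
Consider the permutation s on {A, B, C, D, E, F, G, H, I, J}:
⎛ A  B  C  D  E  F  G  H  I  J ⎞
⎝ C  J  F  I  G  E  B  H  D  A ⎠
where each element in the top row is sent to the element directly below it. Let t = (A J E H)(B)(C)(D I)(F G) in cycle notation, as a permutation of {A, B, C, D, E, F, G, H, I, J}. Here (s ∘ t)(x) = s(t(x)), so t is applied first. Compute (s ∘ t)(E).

(s ∘ t)(E) = s(t(E)). t(E) = H, then s(H) = H. So (s ∘ t)(E) = H.

H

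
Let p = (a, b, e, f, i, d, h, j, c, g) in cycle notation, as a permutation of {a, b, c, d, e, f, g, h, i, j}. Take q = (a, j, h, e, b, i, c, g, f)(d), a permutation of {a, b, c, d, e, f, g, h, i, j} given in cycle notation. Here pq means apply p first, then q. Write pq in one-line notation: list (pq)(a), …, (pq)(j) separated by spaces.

For each element, apply p then q: a → b → i; b → e → b; c → g → f; d → h → e; e → f → a; f → i → c; g → a → j; h → j → h; i → d → d; j → c → g.
So pq in one-line form is i b f e a c j h d g.

i b f e a c j h d g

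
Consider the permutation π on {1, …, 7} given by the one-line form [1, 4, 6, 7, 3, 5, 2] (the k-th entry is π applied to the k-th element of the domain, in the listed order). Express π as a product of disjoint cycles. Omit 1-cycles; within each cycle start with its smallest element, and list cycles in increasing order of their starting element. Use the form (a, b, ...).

Start at 2 and follow images: 2 → 4 → 7 → 2, giving the cycle (2, 4, 7).
Repeating from the next unused element and collecting all non-trivial cycles gives (2, 4, 7)(3, 6, 5).

(2, 4, 7)(3, 6, 5)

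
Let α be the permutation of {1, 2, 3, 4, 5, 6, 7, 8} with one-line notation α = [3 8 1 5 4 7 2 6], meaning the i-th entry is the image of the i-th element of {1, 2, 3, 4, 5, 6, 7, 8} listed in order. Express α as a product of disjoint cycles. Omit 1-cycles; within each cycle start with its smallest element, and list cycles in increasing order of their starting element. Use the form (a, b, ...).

Iterating α from 1 gives 1 → 3 → 1; that is the 2-cycle (1, 3).
Continuing from each remaining unvisited element yields (1, 3)(2, 8, 6, 7)(4, 5).

(1, 3)(2, 8, 6, 7)(4, 5)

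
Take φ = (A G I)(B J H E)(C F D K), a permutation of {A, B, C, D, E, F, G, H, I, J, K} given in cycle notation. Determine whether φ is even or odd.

The cycle lengths are 4, 4, 3.
A cycle is odd iff its length is even; φ has 2 even-length cycles, so sgn(φ) = (−1)^2 and φ is even.

even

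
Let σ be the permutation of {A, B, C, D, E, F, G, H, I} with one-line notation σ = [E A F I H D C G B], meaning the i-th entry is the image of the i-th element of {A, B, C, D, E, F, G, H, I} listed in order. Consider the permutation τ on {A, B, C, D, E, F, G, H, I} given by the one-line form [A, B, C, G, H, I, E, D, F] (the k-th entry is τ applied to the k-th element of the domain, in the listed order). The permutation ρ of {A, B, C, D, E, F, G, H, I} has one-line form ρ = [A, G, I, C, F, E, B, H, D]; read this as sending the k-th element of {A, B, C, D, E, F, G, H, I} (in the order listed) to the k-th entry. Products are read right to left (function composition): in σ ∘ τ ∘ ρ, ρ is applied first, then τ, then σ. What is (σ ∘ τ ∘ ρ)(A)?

Chase A: ρ(A) = A; τ(A) = A; σ(A) = E. Hence (σ ∘ τ ∘ ρ)(A) = E.

E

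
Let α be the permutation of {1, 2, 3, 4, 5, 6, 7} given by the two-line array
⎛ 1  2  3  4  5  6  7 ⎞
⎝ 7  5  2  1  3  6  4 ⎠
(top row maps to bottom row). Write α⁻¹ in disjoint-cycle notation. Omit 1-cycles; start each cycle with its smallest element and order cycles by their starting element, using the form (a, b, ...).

First write α in disjoint cycles: (1, 7, 4)(2, 5, 3).
Reversing each cycle (and rotating so the smallest element leads) gives α⁻¹ = (1, 4, 7)(2, 3, 5).

(1, 4, 7)(2, 3, 5)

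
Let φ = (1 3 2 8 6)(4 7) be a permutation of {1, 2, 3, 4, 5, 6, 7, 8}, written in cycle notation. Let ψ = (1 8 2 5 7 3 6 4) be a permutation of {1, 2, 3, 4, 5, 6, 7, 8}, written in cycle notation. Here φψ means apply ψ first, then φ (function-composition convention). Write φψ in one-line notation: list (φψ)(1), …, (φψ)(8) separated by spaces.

Chase each element through ψ then φ: 1 → 8 → 6; 2 → 5 → 5; 3 → 6 → 1; 4 → 1 → 3; 5 → 7 → 4; 6 → 4 → 7; 7 → 3 → 2; 8 → 2 → 8.
Collecting the images, φψ = [6 5 1 3 4 7 2 8].

6 5 1 3 4 7 2 8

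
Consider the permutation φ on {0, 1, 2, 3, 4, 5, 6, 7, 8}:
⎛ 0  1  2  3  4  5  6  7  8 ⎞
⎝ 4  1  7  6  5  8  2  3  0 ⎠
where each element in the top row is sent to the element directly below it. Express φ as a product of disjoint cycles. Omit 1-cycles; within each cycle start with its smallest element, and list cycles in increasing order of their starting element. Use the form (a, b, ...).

Iterating φ from 0 gives 0 → 4 → 5 → 8 → 0; that is the 4-cycle (0, 4, 5, 8).
Repeating from the next unused element and collecting all non-trivial cycles gives (0, 4, 5, 8)(2, 7, 3, 6).

(0, 4, 5, 8)(2, 7, 3, 6)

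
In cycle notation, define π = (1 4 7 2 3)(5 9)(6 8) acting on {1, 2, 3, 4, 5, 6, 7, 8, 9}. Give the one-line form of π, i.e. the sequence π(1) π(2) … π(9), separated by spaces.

Each element maps to the next entry in its cycle (wrapping to the front): 1→4, 2→3, 3→1, 4→7, 5→9, 6→8, 7→2, 8→6, 9→5.
So the one-line form is 4 3 1 7 9 8 2 6 5.

4 3 1 7 9 8 2 6 5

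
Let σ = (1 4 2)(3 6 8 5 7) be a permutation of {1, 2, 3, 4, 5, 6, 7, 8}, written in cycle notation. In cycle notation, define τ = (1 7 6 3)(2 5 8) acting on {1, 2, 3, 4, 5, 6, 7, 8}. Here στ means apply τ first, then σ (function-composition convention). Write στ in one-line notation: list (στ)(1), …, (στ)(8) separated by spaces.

3 7 4 2 5 6 8 1

(στ)(x) = σ(τ(x)). Computing each image: σ(τ(1)) = σ(7) = 3, σ(τ(2)) = σ(5) = 7, σ(τ(3)) = σ(1) = 4, σ(τ(4)) = σ(4) = 2, σ(τ(5)) = σ(8) = 5, σ(τ(6)) = σ(3) = 6, σ(τ(7)) = σ(6) = 8, σ(τ(8)) = σ(2) = 1.
Hence στ = [3 7 4 2 5 6 8 1].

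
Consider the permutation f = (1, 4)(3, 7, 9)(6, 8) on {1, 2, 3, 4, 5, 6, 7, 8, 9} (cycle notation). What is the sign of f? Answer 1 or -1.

1

The cycle lengths are 3, 2, 2, 1, 1.
A cycle is odd iff its length is even; f has 2 even-length cycles, so sgn(f) = (−1)^2 and f is even.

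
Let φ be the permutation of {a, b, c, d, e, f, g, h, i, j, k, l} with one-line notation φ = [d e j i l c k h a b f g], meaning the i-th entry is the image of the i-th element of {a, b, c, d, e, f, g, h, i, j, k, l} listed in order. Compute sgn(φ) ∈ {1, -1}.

-1

In disjoint-cycle form the cycle lengths are 8, 3, 1.
A cycle is odd iff its length is even; φ has 1 even-length cycle, so sgn(φ) = (−1)^1 and φ is odd.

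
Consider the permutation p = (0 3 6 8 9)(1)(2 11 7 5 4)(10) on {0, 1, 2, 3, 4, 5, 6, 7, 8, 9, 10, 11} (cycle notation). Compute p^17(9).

3

9 lies in the 5-cycle (0 3 6 8 9).
On a 5-cycle, p^5 is the identity, so p^17 = p^2 there (17 ≡ 2 mod 5).
Stepping 2 places around the cycle: 9 → 0 → 3.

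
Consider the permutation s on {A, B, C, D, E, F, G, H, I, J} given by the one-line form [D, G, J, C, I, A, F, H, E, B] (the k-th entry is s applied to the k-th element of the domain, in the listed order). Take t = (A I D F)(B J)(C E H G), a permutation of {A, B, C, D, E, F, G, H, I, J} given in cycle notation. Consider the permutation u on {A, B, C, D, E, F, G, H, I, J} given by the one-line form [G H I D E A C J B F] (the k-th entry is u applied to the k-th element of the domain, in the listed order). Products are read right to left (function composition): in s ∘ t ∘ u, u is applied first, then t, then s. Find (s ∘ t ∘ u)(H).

G

(s ∘ t ∘ u)(H) = s(t(u(H))). u(H) = J, then t(J) = B, then s(B) = G, so the result is G.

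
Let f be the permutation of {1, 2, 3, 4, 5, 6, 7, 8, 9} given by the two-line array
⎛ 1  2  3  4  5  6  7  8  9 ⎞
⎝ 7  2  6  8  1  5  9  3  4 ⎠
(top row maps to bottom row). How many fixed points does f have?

The fixed points (elements with f(x) = x) are {2}, so there is 1.

1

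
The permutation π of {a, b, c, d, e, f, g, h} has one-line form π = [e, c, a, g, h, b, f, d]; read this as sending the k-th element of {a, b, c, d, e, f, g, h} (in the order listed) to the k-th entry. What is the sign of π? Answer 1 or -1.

In disjoint-cycle form the cycle lengths are 8.
A cycle of length ℓ contributes ℓ−1 transpositions, so π is a product of 7 transpositions — odd.

-1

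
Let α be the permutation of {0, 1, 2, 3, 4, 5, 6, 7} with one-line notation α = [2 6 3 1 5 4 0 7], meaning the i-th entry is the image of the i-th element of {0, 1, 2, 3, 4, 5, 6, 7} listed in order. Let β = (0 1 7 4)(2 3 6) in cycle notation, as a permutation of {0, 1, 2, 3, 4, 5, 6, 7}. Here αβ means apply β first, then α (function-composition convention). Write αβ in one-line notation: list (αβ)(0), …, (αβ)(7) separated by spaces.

(αβ)(x) = α(β(x)). Computing each image: α(β(0)) = α(1) = 6, α(β(1)) = α(7) = 7, α(β(2)) = α(3) = 1, α(β(3)) = α(6) = 0, α(β(4)) = α(0) = 2, α(β(5)) = α(5) = 4, α(β(6)) = α(2) = 3, α(β(7)) = α(4) = 5.
Hence αβ = [6 7 1 0 2 4 3 5].

6 7 1 0 2 4 3 5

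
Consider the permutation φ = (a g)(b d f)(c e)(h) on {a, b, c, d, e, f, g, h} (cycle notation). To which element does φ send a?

a appears in (a g); the next entry (wrapping around) is g.

g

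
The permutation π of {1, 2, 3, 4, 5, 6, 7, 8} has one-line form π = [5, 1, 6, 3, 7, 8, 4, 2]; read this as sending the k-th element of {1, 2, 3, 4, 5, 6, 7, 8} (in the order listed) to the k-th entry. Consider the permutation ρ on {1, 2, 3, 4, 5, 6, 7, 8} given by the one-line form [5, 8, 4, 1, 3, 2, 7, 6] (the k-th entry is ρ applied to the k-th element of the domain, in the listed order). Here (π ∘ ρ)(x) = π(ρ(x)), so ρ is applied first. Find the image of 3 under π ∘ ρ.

3

ρ(3) = 4, then π(4) = 3; composing gives (π ∘ ρ)(3) = 3.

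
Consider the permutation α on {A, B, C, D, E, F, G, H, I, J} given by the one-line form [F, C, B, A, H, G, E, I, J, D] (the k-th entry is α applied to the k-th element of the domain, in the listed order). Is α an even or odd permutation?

even

In disjoint-cycle form the cycle lengths are 8, 2.
A cycle is odd iff its length is even; α has 2 even-length cycles, so sgn(α) = (−1)^2 and α is even.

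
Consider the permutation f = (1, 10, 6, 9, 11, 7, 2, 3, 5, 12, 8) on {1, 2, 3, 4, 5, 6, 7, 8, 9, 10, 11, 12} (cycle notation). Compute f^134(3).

12

3 lies in the 11-cycle (1, 10, 6, 9, 11, 7, 2, 3, 5, 12, 8).
On an 11-cycle, f^11 is the identity, so f^134 = f^2 there (134 ≡ 2 mod 11).
Stepping 2 places around the cycle: 3 → 5 → 12.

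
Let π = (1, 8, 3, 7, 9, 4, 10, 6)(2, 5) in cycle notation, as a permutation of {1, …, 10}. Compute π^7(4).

9

4 lies in the 8-cycle (1, 8, 3, 7, 9, 4, 10, 6).
Advancing 7 steps from 4: 4 → 10 → 6 → 1 → 8 → 3 → 7 → 9.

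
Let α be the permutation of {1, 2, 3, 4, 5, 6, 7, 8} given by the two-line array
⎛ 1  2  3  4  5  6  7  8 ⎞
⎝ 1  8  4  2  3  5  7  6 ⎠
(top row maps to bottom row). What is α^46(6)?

Tracing 6 → 5 → … returns to 6 after 6 steps, so 6 lies in a 6-cycle (2, 8, 6, 5, 3, 4).
Since the cycle has length 6, α^46 acts on it the same as α^4 (46 mod 6 = 4).
Stepping 4 places around the cycle: 6 → 5 → 3 → 4 → 2.

2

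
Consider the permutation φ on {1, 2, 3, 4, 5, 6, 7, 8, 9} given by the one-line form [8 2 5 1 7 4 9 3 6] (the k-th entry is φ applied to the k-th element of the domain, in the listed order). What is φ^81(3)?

Tracing 3 → 5 → … returns to 3 after 8 steps, so 3 lies in an 8-cycle (1, 8, 3, 5, 7, 9, 6, 4).
Since the cycle has length 8, φ^81 acts on it the same as φ^1 (81 mod 8 = 1).
Stepping 1 place around the cycle: 3 → 5.

5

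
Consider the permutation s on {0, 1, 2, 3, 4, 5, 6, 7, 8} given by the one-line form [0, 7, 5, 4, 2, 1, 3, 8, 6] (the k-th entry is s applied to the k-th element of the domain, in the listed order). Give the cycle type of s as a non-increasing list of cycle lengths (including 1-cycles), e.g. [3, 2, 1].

The disjoint cycles are (0)(1 7 8 6 3 4 2 5), with lengths 8, 1 in non-increasing order.

[8, 1]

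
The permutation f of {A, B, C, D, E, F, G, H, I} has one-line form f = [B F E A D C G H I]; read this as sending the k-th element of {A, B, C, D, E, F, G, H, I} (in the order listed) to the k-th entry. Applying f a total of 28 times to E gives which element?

Tracing E → D → … returns to E after 6 steps, so E lies in a 6-cycle (A B F C E D).
Powers repeat with period 6 on this cycle, and 28 mod 6 = 4, so f^28(E) = f^4(E).
Stepping 4 places around the cycle: E → D → A → B → F.

F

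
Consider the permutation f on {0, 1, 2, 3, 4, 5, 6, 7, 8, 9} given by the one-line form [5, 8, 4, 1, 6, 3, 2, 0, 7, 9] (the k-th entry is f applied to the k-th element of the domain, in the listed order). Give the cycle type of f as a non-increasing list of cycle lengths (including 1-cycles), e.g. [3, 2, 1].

The disjoint cycles are (0 5 3 1 8 7)(2 4 6)(9), with lengths 6, 3, 1 in non-increasing order.

[6, 3, 1]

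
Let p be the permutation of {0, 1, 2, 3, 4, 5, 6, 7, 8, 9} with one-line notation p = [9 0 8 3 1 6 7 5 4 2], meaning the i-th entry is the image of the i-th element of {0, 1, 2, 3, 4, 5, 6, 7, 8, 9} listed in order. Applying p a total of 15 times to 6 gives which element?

Tracing 6 → 7 → … returns to 6 after 3 steps, so 6 lies in a 3-cycle (5 6 7).
On a 3-cycle, p^3 is the identity, so p^15 = p^0 there (15 ≡ 0 mod 3).
So p^15(6) = 6.

6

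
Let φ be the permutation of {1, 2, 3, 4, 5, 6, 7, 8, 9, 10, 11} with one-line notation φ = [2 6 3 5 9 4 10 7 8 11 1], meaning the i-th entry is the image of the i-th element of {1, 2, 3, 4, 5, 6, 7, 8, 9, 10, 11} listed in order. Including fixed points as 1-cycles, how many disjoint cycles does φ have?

2

The cycle decomposition is (1, 2, 6, 4, 5, 9, 8, 7, 10, 11)(3), which has 2 cycles (counting 1-cycles).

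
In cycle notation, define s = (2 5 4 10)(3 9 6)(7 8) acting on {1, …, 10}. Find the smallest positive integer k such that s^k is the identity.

The cycle type of s is (4, 3, 2, 1).
The order is lcm(4, 3, 2) = 12.

12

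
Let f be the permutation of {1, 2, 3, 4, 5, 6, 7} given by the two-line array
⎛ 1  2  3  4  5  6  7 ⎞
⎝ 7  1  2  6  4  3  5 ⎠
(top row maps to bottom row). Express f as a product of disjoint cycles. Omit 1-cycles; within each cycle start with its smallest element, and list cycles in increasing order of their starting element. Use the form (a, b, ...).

(1, 7, 5, 4, 6, 3, 2)

From 1: 1 → 7 → 5 → 4 → 6 → 3 → 2 → 1, closing the cycle (1, 7, 5, 4, 6, 3, 2).
Continuing from each remaining unvisited element yields (1, 7, 5, 4, 6, 3, 2).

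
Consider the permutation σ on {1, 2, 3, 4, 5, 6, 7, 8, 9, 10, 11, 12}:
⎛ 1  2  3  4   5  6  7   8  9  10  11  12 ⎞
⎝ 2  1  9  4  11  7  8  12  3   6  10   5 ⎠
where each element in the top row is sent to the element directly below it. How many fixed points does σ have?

1

The fixed points (elements with σ(x) = x) are {4}, so there is 1.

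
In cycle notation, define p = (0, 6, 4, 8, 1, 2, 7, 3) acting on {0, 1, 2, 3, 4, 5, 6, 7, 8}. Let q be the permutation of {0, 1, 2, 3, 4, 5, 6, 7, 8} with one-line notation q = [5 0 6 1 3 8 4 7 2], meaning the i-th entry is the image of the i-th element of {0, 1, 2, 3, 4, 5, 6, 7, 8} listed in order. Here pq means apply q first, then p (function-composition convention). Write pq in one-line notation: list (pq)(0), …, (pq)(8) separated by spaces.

For each element, apply q then p: 0 → 5 → 5; 1 → 0 → 6; 2 → 6 → 4; 3 → 1 → 2; 4 → 3 → 0; 5 → 8 → 1; 6 → 4 → 8; 7 → 7 → 3; 8 → 2 → 7.
Collecting the images, pq = [5 6 4 2 0 1 8 3 7].

5 6 4 2 0 1 8 3 7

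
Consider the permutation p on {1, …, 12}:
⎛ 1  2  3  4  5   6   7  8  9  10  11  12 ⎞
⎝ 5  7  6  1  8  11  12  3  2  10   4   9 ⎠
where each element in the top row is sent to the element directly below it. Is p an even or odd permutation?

In disjoint-cycle form the cycle lengths are 7, 4, 1.
A cycle is odd iff its length is even; p has 1 even-length cycle, so sgn(p) = (−1)^1 and p is odd.

odd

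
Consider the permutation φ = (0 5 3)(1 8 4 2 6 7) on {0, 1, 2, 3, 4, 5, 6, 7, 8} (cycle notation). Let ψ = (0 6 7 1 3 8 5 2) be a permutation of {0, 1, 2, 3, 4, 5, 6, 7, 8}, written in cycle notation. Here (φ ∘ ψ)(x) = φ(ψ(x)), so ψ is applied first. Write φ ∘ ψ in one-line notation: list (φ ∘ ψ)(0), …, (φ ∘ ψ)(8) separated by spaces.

(φ ∘ ψ)(x) = φ(ψ(x)). Computing each image: φ(ψ(0)) = φ(6) = 7, φ(ψ(1)) = φ(3) = 0, φ(ψ(2)) = φ(0) = 5, φ(ψ(3)) = φ(8) = 4, φ(ψ(4)) = φ(4) = 2, φ(ψ(5)) = φ(2) = 6, φ(ψ(6)) = φ(7) = 1, φ(ψ(7)) = φ(1) = 8, φ(ψ(8)) = φ(5) = 3.
Hence φ ∘ ψ = [7 0 5 4 2 6 1 8 3].

7 0 5 4 2 6 1 8 3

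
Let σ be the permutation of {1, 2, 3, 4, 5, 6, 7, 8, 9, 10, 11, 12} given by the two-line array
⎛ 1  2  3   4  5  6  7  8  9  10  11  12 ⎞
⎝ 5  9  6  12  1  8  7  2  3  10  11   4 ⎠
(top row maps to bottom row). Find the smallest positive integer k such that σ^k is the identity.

10

Decomposing into disjoint cycles gives cycle lengths 5, 2, 2, 1, 1, 1.
The order of σ is the least common multiple of its cycle lengths: lcm(5, 2, 2) = 10.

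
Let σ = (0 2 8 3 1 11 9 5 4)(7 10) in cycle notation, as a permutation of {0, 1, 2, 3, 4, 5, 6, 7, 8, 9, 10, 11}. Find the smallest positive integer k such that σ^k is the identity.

18

The disjoint cycles have lengths 9, 2, 1.
The order is lcm(9, 2) = 18.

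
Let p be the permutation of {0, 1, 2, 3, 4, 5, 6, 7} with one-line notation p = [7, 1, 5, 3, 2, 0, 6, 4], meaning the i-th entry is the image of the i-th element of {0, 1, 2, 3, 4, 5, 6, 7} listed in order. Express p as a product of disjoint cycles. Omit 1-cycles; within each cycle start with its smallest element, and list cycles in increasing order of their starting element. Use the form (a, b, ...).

(0, 7, 4, 2, 5)

Iterating p from 0 gives 0 → 7 → 4 → 2 → 5 → 0; that is the 5-cycle (0, 7, 4, 2, 5).
Continuing from each remaining unvisited element yields (0, 7, 4, 2, 5).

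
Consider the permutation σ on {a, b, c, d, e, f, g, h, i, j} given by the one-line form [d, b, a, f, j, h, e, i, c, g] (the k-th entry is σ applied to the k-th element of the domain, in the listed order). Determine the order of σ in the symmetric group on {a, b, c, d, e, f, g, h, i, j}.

The disjoint-cycle form of σ has cycle lengths 6, 3, 1.
Since disjoint cycles commute, ord(σ) = lcm(6, 3) = 6.

6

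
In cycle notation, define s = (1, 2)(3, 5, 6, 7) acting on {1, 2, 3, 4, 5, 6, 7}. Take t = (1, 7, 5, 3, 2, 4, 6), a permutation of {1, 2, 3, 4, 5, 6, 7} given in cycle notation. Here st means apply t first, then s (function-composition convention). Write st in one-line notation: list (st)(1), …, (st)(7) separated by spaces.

(st)(x) = s(t(x)). Computing each image: s(t(1)) = s(7) = 3, s(t(2)) = s(4) = 4, s(t(3)) = s(2) = 1, s(t(4)) = s(6) = 7, s(t(5)) = s(3) = 5, s(t(6)) = s(1) = 2, s(t(7)) = s(5) = 6.
Hence st = [3 4 1 7 5 2 6].

3 4 1 7 5 2 6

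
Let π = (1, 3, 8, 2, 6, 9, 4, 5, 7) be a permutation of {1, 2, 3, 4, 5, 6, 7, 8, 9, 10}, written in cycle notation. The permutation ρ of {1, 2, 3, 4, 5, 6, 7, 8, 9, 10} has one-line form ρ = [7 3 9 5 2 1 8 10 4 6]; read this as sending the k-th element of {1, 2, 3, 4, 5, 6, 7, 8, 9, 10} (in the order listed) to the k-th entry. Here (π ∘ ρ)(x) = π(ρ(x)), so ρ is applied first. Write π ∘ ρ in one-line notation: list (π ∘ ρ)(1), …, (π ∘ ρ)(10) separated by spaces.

(π ∘ ρ)(x) = π(ρ(x)). Computing each image: π(ρ(1)) = π(7) = 1, π(ρ(2)) = π(3) = 8, π(ρ(3)) = π(9) = 4, π(ρ(4)) = π(5) = 7, π(ρ(5)) = π(2) = 6, π(ρ(6)) = π(1) = 3, π(ρ(7)) = π(8) = 2, π(ρ(8)) = π(10) = 10, π(ρ(9)) = π(4) = 5, π(ρ(10)) = π(6) = 9.
Hence π ∘ ρ = [1 8 4 7 6 3 2 10 5 9].

1 8 4 7 6 3 2 10 5 9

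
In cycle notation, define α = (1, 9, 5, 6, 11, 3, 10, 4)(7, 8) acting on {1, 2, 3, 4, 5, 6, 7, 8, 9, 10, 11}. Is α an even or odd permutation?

The cycle lengths are 8, 2, 1.
A cycle is odd iff its length is even; α has 2 even-length cycles, so sgn(α) = (−1)^2 and α is even.

even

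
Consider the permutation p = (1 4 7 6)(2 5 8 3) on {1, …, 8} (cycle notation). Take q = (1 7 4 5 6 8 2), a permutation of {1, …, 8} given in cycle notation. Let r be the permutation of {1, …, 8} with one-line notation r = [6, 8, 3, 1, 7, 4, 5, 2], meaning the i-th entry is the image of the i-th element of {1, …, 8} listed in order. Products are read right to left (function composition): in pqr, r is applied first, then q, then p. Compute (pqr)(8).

4

Apply the permutations in order: r(8) = 2, then q(2) = 1, then p(1) = 4. So (pqr)(8) = 4.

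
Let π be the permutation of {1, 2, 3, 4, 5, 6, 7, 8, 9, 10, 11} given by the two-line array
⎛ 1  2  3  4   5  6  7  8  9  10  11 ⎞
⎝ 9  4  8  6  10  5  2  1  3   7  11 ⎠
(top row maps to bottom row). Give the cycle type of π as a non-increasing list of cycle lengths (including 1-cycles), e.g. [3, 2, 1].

[6, 4, 1]

The disjoint cycles are (1, 9, 3, 8)(2, 4, 6, 5, 10, 7)(11), with lengths 6, 4, 1 in non-increasing order.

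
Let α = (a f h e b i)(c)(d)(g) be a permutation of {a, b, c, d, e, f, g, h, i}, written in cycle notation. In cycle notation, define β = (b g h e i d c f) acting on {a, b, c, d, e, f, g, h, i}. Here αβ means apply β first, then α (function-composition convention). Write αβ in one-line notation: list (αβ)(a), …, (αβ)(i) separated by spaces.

Chase each element through β then α: a → a → f; b → g → g; c → f → h; d → c → c; e → i → a; f → b → i; g → h → e; h → e → b; i → d → d.
So αβ in one-line form is f g h c a i e b d.

f g h c a i e b d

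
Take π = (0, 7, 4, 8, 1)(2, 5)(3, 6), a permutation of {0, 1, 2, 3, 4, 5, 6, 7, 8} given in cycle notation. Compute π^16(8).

1

8 lies in the 5-cycle (0, 7, 4, 8, 1).
Powers repeat with period 5 on this cycle, and 16 mod 5 = 1, so π^16(8) = π^1(8).
Advancing 1 step from 8: 8 → 1.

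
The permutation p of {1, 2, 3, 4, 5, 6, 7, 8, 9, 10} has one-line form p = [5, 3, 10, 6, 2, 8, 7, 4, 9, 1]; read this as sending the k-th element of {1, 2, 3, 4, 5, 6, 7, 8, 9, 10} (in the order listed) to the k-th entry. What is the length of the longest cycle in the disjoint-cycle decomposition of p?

Decomposing into disjoint cycles gives (1 5 2 3 10)(4 6 8); the longest has length 5.

5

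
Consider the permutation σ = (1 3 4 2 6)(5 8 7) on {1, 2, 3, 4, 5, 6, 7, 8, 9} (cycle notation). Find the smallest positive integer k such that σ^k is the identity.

The cycle type of σ is (5, 3, 1).
Since disjoint cycles commute, ord(σ) = lcm(5, 3) = 15.

15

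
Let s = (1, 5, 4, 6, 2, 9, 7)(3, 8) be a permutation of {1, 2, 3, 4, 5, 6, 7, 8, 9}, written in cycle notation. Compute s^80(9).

9 lies in the 7-cycle (1, 5, 4, 6, 2, 9, 7).
Powers repeat with period 7 on this cycle, and 80 mod 7 = 3, so s^80(9) = s^3(9).
Advancing 3 steps from 9: 9 → 7 → 1 → 5.

5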